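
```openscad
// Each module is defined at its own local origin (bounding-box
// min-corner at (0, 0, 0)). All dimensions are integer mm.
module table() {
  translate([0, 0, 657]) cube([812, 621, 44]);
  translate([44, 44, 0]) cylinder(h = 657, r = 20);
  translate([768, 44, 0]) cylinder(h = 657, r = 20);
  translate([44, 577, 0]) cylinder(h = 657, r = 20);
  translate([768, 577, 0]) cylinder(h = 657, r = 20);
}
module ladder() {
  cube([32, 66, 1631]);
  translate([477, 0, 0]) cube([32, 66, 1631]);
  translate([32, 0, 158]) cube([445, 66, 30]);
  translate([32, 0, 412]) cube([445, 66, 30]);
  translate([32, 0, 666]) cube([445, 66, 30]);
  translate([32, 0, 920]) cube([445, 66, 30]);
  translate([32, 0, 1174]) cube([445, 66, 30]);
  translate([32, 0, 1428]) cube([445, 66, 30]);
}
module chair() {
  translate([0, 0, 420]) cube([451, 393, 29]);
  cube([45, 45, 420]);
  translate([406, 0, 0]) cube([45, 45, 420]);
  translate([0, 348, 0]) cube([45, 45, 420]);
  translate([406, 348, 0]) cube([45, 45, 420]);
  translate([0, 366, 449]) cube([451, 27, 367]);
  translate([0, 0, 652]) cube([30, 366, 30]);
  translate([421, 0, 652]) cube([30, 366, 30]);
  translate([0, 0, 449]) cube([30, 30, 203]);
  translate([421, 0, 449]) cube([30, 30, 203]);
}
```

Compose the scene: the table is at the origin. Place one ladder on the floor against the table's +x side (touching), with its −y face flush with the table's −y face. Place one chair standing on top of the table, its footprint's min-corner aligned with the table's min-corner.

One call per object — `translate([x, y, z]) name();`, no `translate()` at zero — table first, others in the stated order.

table();
translate([812, 0, 0]) ladder();
translate([0, 0, 701]) chair();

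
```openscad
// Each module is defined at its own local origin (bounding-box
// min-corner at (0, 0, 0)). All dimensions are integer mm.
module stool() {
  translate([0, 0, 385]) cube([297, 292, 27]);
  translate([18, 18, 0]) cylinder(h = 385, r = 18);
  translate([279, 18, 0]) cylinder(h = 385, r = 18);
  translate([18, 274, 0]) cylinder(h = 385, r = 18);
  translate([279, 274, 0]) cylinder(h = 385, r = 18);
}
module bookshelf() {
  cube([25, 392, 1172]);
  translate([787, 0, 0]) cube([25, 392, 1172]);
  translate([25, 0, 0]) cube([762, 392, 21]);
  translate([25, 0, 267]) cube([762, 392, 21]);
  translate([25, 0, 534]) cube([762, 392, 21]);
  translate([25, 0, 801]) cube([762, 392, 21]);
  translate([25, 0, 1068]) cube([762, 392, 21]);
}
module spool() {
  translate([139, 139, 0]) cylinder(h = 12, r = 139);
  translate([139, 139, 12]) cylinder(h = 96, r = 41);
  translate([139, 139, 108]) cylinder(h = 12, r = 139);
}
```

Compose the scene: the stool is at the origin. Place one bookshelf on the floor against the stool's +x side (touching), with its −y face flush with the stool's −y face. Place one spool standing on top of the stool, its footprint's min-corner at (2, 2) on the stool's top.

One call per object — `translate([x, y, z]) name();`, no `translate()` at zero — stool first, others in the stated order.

stool();
translate([297, 0, 0]) bookshelf();
translate([2, 2, 412]) spool();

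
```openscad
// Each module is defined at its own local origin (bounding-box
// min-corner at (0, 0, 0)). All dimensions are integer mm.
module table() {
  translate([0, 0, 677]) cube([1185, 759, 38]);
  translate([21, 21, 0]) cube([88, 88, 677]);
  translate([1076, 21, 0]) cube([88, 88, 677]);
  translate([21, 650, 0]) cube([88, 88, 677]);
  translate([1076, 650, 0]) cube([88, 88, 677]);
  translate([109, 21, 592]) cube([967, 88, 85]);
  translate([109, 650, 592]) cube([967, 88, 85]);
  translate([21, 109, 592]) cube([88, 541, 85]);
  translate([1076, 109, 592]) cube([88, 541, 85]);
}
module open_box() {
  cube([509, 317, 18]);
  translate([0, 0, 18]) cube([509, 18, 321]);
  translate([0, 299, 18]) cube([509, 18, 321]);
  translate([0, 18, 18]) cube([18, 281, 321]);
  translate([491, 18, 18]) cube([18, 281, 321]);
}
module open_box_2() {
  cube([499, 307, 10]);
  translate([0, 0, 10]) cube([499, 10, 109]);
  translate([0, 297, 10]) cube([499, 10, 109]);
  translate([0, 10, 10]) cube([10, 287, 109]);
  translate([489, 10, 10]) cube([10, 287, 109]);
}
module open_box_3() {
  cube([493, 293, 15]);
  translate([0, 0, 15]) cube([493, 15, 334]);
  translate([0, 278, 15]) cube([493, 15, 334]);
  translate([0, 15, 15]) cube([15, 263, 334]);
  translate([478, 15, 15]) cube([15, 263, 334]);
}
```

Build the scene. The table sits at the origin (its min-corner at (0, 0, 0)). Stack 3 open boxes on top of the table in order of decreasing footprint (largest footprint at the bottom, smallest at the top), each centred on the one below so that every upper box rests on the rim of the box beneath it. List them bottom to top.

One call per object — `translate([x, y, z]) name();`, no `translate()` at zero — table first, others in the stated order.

table();
translate([338, 221, 715]) open_box();
translate([343, 226, 1054]) open_box_2();
translate([346, 233, 1173]) open_box_3();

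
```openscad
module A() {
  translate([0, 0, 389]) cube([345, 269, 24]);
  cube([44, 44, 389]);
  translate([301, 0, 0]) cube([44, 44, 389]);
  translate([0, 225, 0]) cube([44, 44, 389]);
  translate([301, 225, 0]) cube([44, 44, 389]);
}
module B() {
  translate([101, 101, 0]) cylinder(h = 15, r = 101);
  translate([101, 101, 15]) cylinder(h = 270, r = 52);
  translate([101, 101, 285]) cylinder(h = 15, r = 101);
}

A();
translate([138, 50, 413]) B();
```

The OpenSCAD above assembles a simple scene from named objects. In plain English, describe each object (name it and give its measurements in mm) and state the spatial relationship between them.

A is a four-legged stool. The seat is a 345×269×24 mm slab whose top surface is at z = 413 mm; four square legs, each 44×44 mm in cross-section, run from the floor (z = 0) to the underside of the seat, each flush with a corner of the seat.

B is a spool: two coaxial disc flanges of radius 101 mm and thickness 15 mm, joined by a core cylinder of radius 52 mm and height 270 mm. The lower flange rests on z = 0 and the three cylinders share a vertical axis.

The spool is on top of the stool.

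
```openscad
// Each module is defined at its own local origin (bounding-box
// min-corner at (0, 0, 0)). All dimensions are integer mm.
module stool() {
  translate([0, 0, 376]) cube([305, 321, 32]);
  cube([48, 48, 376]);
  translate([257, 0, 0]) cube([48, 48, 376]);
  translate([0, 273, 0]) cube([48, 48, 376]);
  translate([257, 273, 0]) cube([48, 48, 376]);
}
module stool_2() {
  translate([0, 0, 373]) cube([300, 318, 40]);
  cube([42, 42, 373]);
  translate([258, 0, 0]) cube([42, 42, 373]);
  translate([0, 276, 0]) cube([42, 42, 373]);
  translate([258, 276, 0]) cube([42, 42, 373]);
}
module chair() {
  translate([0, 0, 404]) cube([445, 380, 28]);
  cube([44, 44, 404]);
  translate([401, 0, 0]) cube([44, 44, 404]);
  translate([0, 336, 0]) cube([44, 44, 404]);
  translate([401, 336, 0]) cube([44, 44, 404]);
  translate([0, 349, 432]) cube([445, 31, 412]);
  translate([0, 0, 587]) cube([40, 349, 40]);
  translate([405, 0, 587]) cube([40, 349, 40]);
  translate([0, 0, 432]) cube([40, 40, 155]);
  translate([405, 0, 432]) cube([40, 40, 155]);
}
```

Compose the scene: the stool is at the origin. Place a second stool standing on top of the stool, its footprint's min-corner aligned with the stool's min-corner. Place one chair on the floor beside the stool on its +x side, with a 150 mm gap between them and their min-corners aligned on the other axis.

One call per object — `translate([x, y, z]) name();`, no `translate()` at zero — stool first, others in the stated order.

stool();
translate([0, 0, 408]) stool_2();
translate([455, 0, 0]) chair();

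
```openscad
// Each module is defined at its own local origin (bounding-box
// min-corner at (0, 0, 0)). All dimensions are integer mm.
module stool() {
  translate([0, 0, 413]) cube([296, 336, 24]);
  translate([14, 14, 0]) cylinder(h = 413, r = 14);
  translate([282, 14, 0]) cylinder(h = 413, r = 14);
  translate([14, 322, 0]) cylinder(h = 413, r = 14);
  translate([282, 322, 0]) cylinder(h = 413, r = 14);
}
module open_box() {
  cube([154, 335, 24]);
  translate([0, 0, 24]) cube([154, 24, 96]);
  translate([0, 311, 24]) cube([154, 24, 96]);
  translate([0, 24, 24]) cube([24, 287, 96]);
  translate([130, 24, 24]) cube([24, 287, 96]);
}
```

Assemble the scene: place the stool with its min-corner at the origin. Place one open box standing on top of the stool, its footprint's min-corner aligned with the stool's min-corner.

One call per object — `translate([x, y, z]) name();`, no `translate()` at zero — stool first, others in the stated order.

stool();
translate([0, 0, 437]) open_box();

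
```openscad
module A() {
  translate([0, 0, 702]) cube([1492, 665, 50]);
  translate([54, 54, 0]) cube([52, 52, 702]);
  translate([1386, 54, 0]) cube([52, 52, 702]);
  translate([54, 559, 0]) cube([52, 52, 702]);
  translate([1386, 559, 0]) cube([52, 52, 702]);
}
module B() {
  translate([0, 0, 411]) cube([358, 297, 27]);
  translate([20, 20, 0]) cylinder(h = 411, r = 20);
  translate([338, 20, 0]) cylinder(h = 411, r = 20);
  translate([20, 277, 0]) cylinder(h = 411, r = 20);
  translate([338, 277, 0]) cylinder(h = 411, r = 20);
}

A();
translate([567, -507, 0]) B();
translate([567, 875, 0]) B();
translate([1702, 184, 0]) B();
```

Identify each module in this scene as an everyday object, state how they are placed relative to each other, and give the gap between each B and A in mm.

Each stool's nearest face is 210 mm from the table's bounding box.

A is a table. B is a stool. Three stools sit around the table at the −y, +y, +x sides. The gap between each stool and the table is 210 mm.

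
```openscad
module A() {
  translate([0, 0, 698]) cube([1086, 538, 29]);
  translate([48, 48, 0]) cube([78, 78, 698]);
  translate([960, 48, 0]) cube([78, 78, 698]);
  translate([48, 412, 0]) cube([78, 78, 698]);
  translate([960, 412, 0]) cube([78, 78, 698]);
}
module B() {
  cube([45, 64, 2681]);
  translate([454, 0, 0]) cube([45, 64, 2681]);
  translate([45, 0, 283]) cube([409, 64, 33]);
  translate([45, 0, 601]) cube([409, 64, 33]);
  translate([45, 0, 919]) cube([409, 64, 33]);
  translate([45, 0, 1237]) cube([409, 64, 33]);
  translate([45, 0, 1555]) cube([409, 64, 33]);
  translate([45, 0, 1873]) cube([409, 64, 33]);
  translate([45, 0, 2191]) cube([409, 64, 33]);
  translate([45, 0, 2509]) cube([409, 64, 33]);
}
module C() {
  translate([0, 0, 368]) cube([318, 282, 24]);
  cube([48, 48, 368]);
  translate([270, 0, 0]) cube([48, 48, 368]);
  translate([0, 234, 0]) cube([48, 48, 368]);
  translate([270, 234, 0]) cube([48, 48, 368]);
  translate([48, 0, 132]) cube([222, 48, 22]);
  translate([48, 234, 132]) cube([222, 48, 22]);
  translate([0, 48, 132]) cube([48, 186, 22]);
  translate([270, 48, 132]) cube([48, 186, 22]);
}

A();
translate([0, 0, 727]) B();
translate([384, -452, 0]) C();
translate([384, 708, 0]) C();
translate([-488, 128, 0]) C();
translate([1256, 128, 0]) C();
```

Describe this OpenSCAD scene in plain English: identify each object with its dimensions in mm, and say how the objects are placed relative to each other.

A is a rectangular dining table. The top is 1086×538×29 mm with its upper surface at z = 727 mm. It stands on four 78×78 mm square legs, each inset 48 mm from the nearest pair of top edges, running from the floor to the underside of the top.

B is a wooden ladder with two side rails of 45×64 mm section and 2681 mm height, set 499 mm apart overall. Between them run 8 rectangular rungs (64 mm deep, 33 mm thick), front faces flush with the rails' −y face. The bottom of the first rung is 283 mm above the floor and each subsequent rung is 318 mm higher than the one below.

C is a four-legged stool. The seat is a 318×282×24 mm slab whose top surface is at z = 392 mm; four square legs, each 48×48 mm in cross-section, run from the floor (z = 0) to the underside of the seat, each flush with a corner of the seat. Four stretchers, 48 mm wide and 22 mm tall, connect adjacent legs with their undersides at z = 132 mm, each running between the inner faces of the legs it joins and aligned with the legs' outer faces on the other axis.

The ladder is on top of the table. Four stools sit around the table at the −y, +y, −x, +x sides.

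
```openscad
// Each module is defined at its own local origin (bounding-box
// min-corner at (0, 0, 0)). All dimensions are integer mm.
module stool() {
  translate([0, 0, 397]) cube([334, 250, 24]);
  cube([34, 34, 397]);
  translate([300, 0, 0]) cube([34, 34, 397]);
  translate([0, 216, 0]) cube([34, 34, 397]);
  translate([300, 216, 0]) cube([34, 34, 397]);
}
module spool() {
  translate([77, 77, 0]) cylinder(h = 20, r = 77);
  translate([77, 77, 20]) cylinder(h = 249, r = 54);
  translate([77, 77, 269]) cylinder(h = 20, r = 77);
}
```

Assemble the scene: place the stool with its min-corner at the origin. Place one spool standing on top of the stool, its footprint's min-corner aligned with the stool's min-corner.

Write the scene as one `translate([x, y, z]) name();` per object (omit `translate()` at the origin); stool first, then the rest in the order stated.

stool();
translate([0, 0, 421]) spool();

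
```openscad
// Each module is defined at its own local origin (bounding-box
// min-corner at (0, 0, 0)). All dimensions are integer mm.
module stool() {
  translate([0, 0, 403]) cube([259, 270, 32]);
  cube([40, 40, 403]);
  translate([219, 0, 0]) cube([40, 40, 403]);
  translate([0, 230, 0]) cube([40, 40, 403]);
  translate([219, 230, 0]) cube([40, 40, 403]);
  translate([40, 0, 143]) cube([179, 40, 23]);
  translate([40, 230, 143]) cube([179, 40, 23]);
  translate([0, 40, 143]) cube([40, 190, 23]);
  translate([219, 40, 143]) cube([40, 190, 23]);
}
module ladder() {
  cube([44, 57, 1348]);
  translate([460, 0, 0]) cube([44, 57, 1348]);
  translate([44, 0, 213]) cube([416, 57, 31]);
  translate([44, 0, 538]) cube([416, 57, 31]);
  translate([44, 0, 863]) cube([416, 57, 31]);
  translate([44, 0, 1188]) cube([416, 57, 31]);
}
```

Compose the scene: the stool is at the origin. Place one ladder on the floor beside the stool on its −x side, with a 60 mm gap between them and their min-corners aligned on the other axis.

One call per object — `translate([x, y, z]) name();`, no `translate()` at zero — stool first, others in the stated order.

stool();
translate([-564, 0, 0]) ladder();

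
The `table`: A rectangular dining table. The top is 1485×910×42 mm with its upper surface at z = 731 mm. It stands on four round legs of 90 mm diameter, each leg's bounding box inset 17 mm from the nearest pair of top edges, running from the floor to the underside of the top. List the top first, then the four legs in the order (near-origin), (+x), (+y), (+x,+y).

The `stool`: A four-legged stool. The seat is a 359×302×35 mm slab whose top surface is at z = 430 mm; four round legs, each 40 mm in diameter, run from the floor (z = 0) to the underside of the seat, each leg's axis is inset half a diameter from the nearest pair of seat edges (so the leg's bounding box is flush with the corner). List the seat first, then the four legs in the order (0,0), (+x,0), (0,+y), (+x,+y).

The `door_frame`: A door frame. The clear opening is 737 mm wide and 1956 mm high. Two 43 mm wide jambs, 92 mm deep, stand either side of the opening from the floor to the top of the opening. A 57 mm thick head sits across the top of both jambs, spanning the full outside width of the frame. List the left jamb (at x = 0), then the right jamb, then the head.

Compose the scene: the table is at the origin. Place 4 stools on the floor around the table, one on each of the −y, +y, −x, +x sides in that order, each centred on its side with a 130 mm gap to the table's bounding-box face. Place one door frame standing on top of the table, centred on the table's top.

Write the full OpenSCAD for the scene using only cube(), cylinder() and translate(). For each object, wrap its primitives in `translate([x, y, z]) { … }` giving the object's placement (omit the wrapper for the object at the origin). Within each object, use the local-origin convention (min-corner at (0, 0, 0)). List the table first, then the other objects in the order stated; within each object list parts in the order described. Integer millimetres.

translate([0, 0, 689]) cube([1485, 910, 42]);
translate([62, 62, 0]) cylinder(h = 689, r = 45);
translate([1423, 62, 0]) cylinder(h = 689, r = 45);
translate([62, 848, 0]) cylinder(h = 689, r = 45);
translate([1423, 848, 0]) cylinder(h = 689, r = 45);
translate([563, -432, 0]) {
  translate([0, 0, 395]) cube([359, 302, 35]);
  translate([20, 20, 0]) cylinder(h = 395, r = 20);
  translate([339, 20, 0]) cylinder(h = 395, r = 20);
  translate([20, 282, 0]) cylinder(h = 395, r = 20);
  translate([339, 282, 0]) cylinder(h = 395, r = 20);
}
translate([563, 1040, 0]) {
  translate([0, 0, 395]) cube([359, 302, 35]);
  translate([20, 20, 0]) cylinder(h = 395, r = 20);
  translate([339, 20, 0]) cylinder(h = 395, r = 20);
  translate([20, 282, 0]) cylinder(h = 395, r = 20);
  translate([339, 282, 0]) cylinder(h = 395, r = 20);
}
translate([-489, 304, 0]) {
  translate([0, 0, 395]) cube([359, 302, 35]);
  translate([20, 20, 0]) cylinder(h = 395, r = 20);
  translate([339, 20, 0]) cylinder(h = 395, r = 20);
  translate([20, 282, 0]) cylinder(h = 395, r = 20);
  translate([339, 282, 0]) cylinder(h = 395, r = 20);
}
translate([1615, 304, 0]) {
  translate([0, 0, 395]) cube([359, 302, 35]);
  translate([20, 20, 0]) cylinder(h = 395, r = 20);
  translate([339, 20, 0]) cylinder(h = 395, r = 20);
  translate([20, 282, 0]) cylinder(h = 395, r = 20);
  translate([339, 282, 0]) cylinder(h = 395, r = 20);
}
translate([331, 409, 731]) {
  cube([43, 92, 1956]);
  translate([780, 0, 0]) cube([43, 92, 1956]);
  translate([0, 0, 1956]) cube([823, 92, 57]);
}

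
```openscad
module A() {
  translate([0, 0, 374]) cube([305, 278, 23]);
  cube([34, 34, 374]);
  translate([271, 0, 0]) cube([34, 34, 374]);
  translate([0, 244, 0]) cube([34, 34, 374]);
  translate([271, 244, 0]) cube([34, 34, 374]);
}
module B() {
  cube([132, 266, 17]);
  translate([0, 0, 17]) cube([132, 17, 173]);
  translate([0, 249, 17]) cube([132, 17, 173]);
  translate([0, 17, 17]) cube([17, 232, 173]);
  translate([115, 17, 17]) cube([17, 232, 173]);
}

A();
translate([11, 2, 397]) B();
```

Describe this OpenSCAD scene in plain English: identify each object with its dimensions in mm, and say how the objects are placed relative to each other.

A is a simple wooden stool: a rectangular seat 305 mm (x) by 278 mm (y), 23 mm thick, top face at z = 397 mm, on four square legs, each 34×34 mm in cross-section. The legs rest on z = 0, each flush with a corner of the seat.

B is an open-topped rectangular box: outside dimensions 132×266×190 mm, with a uniform wall and base thickness of 17 mm. The base is a full 132×266 slab on the floor; four walls sit on top of the base. The front and back walls (the −y and +y sides) span the full width; the two side walls fit between them.

The open box is on top of the stool.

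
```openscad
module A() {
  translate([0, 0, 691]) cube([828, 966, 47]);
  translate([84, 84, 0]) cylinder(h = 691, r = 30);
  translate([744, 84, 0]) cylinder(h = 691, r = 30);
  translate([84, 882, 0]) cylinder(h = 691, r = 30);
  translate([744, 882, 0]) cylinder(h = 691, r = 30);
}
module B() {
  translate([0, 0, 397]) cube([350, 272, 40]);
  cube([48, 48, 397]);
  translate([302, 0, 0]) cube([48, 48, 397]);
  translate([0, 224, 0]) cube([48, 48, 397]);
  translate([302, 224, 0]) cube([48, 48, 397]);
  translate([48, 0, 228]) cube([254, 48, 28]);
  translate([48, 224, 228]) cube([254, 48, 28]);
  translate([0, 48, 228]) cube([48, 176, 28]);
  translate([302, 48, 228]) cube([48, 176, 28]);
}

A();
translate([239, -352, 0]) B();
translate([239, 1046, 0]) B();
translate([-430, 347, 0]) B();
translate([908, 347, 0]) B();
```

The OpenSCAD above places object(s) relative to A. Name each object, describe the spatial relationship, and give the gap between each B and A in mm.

Each stool's nearest face is 80 mm from the table's bounding box.

A is a table. B is a stool. Four stools sit around the table at the −y, +y, −x, +x sides. The gap between each stool and the table is 80 mm.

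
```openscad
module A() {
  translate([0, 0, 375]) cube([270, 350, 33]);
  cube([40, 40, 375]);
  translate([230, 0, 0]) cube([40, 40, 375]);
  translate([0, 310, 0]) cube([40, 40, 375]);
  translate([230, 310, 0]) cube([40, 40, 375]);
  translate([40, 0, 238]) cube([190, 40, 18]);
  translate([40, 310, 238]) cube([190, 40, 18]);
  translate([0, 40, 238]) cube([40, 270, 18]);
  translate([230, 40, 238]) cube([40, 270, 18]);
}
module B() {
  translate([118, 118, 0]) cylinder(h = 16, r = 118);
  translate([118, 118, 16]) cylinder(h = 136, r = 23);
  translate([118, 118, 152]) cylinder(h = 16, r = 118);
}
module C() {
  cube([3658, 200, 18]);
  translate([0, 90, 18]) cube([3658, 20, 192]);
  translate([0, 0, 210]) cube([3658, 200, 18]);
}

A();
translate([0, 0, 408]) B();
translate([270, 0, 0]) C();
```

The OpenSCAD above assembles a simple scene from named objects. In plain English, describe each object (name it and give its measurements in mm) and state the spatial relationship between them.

A is a four-legged stool. The seat is a 270×350×33 mm slab whose top surface is at z = 408 mm; four square legs, each 40×40 mm in cross-section, run from the floor (z = 0) to the underside of the seat, each flush with a corner of the seat. Four stretchers, 40 mm wide and 18 mm tall, connect adjacent legs with their undersides at z = 238 mm, each running between the inner faces of the legs it joins and aligned with the legs' outer faces on the other axis.

B is a spool: two coaxial disc flanges of radius 118 mm and thickness 16 mm, joined by a core cylinder of radius 23 mm and height 136 mm. The lower flange rests on z = 0 and the three cylinders share a vertical axis.

C is an I-beam lying along x, 3658 mm long. Overall section height 228 mm. Two flanges 200 mm wide (y) and 18 mm thick, one on the floor and one at the top; a web 20 mm thick runs between them, centred on the flange width.

The spool is on top of the stool. The I-beam is against the stool's +x side, with their −y faces flush.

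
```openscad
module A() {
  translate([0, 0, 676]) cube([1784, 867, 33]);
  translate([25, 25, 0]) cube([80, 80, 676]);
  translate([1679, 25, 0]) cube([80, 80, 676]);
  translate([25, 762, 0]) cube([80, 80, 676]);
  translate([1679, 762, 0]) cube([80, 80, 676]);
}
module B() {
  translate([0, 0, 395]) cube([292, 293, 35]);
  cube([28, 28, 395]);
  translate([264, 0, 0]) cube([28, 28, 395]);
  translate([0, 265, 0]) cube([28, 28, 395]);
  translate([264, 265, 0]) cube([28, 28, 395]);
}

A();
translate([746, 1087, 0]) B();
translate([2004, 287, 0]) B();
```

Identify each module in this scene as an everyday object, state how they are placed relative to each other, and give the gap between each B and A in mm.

Each stool's nearest face is 220 mm from the table's bounding box.

A is a table. B is a stool. Two stools sit around the table at the +y, +x sides. The gap between each stool and the table is 220 mm.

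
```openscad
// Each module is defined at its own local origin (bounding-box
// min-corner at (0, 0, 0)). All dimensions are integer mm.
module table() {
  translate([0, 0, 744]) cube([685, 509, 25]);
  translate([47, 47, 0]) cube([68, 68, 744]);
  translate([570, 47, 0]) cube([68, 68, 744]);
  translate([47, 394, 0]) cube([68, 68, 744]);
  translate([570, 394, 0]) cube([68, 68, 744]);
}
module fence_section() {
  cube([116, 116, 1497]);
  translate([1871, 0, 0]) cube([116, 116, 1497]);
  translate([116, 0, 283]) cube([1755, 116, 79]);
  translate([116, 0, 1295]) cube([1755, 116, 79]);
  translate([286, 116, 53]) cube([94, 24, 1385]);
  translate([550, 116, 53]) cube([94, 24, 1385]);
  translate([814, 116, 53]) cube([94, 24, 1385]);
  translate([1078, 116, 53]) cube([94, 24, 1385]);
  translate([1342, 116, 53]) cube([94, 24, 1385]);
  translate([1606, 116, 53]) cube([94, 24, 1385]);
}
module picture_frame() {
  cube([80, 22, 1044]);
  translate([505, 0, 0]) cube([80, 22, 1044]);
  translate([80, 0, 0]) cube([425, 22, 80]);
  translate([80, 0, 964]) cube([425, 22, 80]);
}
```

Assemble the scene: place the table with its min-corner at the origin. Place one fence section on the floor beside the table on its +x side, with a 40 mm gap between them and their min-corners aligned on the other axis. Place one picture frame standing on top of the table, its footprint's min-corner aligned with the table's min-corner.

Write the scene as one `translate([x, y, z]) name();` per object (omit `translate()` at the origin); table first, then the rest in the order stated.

table();
translate([725, 0, 0]) fence_section();
translate([0, 0, 769]) picture_frame();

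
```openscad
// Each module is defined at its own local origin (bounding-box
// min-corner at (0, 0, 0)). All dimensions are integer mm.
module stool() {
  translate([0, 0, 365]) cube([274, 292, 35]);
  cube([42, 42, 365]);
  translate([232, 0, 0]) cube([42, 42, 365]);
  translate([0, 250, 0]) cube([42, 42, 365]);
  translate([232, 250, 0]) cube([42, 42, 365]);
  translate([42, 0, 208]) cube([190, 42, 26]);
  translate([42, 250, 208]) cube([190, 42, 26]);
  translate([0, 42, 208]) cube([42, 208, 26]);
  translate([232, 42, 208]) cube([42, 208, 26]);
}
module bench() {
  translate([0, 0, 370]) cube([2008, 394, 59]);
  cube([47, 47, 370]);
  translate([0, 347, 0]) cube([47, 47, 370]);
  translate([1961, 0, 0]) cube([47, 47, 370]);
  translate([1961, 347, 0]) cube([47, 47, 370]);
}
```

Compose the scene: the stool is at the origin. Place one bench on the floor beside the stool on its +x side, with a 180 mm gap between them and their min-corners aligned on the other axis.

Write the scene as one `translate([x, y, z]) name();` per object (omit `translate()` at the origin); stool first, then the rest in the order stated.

stool();
translate([454, 0, 0]) bench();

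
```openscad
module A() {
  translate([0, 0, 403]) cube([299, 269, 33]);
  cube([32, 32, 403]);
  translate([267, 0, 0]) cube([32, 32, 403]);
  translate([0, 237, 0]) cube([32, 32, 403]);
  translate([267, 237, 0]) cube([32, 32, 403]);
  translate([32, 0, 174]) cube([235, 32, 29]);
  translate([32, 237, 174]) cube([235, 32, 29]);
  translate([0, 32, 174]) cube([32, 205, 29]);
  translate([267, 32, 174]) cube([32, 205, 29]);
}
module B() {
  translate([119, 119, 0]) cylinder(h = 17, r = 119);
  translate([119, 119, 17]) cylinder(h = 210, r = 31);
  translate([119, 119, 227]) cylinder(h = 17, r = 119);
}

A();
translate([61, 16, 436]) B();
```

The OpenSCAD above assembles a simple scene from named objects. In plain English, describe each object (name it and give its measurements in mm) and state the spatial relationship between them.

A is a four-legged stool. The seat is 299×269 mm, 33 mm thick, top at z = 436 mm. It stands on four square legs, each 32×32 mm in cross-section, from z = 0 to the seat underside, each flush with a corner of the seat. Four stretchers, 32 mm wide and 29 mm tall, connect adjacent legs with their undersides at z = 174 mm, each running between the inner faces of the legs it joins and aligned with the legs' outer faces on the other axis.

B is a spool: two coaxial disc flanges of radius 119 mm and thickness 17 mm, joined by a core cylinder of radius 31 mm and height 210 mm. The lower flange rests on z = 0 and the three cylinders share a vertical axis.

The spool is on top of the stool.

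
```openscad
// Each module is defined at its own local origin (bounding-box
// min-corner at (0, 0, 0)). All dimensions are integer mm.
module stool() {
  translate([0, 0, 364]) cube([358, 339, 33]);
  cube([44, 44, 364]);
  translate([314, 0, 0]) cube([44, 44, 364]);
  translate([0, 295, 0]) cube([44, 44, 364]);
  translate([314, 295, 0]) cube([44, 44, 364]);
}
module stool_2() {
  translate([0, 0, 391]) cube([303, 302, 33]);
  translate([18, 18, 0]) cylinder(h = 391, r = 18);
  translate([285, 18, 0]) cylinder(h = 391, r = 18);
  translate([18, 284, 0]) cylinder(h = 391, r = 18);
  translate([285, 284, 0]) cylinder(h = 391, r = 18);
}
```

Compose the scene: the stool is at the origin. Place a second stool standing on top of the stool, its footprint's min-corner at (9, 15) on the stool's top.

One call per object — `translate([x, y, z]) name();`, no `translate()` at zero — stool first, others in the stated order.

stool();
translate([9, 15, 397]) stool_2();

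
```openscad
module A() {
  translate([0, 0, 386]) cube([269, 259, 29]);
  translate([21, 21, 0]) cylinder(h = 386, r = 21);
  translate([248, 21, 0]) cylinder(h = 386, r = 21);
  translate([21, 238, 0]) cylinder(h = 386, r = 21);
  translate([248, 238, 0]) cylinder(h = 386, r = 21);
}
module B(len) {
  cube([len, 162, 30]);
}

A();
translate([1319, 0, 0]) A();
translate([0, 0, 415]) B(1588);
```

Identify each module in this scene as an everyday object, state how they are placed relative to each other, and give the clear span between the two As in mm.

A is a stool. B is a beam. A beam spans the tops of two stools. The clear span between the two stools is 1050 mm.

Second stool starts at x = 1319; first ends at x = 269; clear span = 1319 − 269 = 1050 mm.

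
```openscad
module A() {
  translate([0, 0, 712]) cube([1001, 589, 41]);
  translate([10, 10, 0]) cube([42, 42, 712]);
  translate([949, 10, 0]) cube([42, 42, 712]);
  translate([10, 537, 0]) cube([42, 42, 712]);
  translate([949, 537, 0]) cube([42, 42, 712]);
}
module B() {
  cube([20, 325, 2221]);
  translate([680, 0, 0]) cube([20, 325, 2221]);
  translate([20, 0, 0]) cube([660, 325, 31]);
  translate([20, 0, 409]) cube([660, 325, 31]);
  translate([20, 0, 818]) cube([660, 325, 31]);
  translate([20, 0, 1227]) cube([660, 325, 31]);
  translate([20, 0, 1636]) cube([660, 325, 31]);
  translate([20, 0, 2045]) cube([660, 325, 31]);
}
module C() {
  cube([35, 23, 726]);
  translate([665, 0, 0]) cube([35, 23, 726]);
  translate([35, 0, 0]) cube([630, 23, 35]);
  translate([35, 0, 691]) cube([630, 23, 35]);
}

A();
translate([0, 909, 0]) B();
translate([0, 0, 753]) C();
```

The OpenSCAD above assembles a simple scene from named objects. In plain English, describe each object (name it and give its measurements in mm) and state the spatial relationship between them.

A is a table with a 1001×589 mm rectangular top, 41 mm thick, top surface at z = 753 mm, supported by four 42×42 mm square legs, each inset 10 mm from the nearest pair of top edges, running from the floor.

B is a bookshelf 700 mm wide overall, 325 mm deep and 2221 mm tall. The two sides are 20 mm thick vertical panels. 6 horizontal shelves of 31 mm thickness span between the inner faces of the sides; the lowest shelf sits on the floor and shelves are stacked with a clear vertical gap of 378 mm between each pair.

C is a picture frame with a 630×656 mm rectangular opening (x by z) and a uniform 35 mm border on every side. Frame depth is 23 mm along y. It is built from two vertical stiles running the full outside height and two horizontal rails spanning the gap between the stiles.

The bookshelf is on the floor beside the table on its +y side. The picture frame is on top of the table.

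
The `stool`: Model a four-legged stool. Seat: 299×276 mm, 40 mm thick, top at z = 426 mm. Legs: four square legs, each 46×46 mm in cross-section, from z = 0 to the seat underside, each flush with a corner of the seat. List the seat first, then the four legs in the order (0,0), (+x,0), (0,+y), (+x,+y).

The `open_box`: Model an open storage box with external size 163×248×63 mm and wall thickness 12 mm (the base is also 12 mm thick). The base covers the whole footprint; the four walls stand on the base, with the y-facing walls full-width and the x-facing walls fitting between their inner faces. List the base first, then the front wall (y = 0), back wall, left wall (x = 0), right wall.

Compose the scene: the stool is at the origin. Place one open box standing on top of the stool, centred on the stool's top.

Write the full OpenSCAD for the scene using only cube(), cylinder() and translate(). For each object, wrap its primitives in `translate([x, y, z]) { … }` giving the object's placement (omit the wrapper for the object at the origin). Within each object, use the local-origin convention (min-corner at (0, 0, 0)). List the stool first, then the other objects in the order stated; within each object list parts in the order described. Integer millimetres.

translate([0, 0, 386]) cube([299, 276, 40]);
cube([46, 46, 386]);
translate([253, 0, 0]) cube([46, 46, 386]);
translate([0, 230, 0]) cube([46, 46, 386]);
translate([253, 230, 0]) cube([46, 46, 386]);
translate([68, 14, 426]) {
  cube([163, 248, 12]);
  translate([0, 0, 12]) cube([163, 12, 51]);
  translate([0, 236, 12]) cube([163, 12, 51]);
  translate([0, 12, 12]) cube([12, 224, 51]);
  translate([151, 12, 12]) cube([12, 224, 51]);
}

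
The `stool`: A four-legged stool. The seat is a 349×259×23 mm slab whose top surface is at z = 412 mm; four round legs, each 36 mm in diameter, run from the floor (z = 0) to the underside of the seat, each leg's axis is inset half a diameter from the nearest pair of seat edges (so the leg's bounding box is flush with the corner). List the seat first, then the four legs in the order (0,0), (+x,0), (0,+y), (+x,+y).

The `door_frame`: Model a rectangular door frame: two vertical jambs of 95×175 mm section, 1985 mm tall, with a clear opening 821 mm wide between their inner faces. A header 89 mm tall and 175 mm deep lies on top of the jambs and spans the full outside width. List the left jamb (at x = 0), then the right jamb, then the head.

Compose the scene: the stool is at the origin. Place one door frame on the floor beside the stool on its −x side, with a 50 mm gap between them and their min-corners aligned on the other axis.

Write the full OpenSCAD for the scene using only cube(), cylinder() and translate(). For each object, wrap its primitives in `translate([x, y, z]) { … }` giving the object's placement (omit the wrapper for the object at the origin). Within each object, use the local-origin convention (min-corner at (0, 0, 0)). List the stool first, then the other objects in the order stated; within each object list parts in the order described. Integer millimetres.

translate([0, 0, 389]) cube([349, 259, 23]);
translate([18, 18, 0]) cylinder(h = 389, r = 18);
translate([331, 18, 0]) cylinder(h = 389, r = 18);
translate([18, 241, 0]) cylinder(h = 389, r = 18);
translate([331, 241, 0]) cylinder(h = 389, r = 18);
translate([-1061, 0, 0]) {
  cube([95, 175, 1985]);
  translate([916, 0, 0]) cube([95, 175, 1985]);
  translate([0, 0, 1985]) cube([1011, 175, 89]);
}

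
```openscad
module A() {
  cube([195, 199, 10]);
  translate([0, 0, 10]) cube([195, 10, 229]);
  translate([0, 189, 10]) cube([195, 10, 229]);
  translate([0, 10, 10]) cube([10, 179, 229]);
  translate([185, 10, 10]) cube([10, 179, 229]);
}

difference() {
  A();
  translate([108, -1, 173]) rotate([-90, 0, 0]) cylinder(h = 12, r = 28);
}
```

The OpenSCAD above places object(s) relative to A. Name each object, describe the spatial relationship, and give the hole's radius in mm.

A is an open box. The open box has a circular hole through its front wall. The hole's radius is 28 mm.

The subtracted cylinder has r = 28 mm.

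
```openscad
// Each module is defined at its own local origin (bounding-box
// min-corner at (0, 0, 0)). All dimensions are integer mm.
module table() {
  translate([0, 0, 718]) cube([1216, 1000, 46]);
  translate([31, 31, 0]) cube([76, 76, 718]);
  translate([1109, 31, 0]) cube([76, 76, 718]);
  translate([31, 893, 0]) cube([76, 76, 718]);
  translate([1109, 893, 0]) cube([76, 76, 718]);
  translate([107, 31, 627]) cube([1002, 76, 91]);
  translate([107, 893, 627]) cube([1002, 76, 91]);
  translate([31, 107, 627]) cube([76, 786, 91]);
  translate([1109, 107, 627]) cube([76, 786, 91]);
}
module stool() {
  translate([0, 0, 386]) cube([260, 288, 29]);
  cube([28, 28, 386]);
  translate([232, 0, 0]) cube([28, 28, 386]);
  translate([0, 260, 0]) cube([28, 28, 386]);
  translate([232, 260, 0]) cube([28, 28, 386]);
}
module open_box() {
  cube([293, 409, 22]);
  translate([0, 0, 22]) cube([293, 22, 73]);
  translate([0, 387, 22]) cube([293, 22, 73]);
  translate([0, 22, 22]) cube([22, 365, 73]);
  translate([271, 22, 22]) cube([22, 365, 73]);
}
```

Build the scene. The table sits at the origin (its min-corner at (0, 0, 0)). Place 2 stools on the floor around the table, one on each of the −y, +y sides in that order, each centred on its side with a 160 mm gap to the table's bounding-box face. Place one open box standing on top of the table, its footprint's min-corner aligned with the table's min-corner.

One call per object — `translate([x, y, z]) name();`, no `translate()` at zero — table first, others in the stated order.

table();
translate([478, -448, 0]) stool();
translate([478, 1160, 0]) stool();
translate([0, 0, 764]) open_box();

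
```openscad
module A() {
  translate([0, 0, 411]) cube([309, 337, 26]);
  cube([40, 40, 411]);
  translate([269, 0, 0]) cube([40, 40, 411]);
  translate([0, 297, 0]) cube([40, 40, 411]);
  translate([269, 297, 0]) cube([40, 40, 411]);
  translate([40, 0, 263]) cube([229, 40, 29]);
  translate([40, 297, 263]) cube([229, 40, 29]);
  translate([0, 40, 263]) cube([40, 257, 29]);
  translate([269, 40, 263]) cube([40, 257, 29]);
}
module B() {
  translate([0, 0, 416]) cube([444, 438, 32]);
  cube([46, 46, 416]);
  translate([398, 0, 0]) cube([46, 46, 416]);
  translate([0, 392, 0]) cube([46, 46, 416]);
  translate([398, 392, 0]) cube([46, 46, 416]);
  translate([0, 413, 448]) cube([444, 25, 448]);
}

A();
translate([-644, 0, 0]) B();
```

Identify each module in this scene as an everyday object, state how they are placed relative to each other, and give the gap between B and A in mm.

A is a stool. B is a chair. The chair is on the floor beside the stool on its −x side. The gap between the chair and the stool is 200 mm.

The chair's nearest face is 200 mm from the stool's −x face.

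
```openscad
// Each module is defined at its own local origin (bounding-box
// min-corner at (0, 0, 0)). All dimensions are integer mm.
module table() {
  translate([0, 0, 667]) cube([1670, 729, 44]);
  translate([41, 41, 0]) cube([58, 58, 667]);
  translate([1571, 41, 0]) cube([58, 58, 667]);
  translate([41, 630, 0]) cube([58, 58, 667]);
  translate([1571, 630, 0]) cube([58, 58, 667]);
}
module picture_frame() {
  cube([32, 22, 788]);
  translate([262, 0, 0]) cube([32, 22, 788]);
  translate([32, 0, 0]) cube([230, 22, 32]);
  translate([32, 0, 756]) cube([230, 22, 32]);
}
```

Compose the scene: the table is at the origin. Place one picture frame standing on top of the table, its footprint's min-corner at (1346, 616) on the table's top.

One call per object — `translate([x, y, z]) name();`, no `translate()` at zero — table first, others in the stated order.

table();
translate([1346, 616, 711]) picture_frame();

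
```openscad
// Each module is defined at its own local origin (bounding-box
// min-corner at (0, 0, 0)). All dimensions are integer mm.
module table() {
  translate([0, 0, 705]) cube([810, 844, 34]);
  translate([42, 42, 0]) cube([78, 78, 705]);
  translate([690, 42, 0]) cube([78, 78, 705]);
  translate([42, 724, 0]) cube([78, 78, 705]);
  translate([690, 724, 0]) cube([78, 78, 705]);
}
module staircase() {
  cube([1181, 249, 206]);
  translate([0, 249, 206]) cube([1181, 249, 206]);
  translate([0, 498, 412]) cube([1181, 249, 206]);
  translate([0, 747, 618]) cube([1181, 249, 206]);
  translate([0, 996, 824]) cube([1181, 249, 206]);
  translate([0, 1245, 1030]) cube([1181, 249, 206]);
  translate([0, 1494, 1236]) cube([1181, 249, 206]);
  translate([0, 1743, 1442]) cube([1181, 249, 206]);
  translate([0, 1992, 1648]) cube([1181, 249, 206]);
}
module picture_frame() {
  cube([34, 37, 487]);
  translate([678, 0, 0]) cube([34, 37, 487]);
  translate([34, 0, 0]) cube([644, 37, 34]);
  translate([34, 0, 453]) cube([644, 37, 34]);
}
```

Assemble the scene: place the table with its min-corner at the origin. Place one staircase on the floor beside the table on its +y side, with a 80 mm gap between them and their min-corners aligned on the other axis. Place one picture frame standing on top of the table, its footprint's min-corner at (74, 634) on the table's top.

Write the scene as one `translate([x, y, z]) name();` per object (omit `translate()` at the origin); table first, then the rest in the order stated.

table();
translate([0, 924, 0]) staircase();
translate([74, 634, 739]) picture_frame();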